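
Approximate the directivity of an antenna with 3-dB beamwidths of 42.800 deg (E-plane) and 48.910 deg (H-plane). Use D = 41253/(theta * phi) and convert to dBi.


D_linear = 41253 / (42.800 * 48.910) = 19.70671
D_dBi = 10 * log10(19.70671) = 12.95 dBi

12.95 dBi


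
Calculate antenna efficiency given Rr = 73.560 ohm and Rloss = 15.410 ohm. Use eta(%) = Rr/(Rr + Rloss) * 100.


eta = 73.560 / (73.560 + 15.410) * 100 = 82.68%

82.68%


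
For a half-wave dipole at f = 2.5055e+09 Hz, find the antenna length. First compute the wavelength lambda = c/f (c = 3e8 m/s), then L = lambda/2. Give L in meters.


lambda = c / f = 3.0000e+08 / 2.5055e+09 = 0.1197366 m
L = lambda / 2 = 0.1197366 / 2 = 0.05987 m

0.05987 m


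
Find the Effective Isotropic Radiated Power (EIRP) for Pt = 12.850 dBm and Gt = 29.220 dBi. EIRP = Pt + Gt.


EIRP = Pt + Gt = 12.850 + 29.220 = 42.07 dBm

42.07 dBm


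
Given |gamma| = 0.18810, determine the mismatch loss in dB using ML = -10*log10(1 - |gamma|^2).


ML = -10 * log10(1 - 0.18810^2) = -10 * log10(0.96461839) = 0.1564 dB

0.1564 dB


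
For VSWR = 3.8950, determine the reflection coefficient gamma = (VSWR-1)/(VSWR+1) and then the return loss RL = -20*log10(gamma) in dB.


gamma = (3.8950 - 1) / (3.8950 + 1) = 0.5914198
RL = -20 * log10(0.5914198) = 4.562 dB

4.562 dB


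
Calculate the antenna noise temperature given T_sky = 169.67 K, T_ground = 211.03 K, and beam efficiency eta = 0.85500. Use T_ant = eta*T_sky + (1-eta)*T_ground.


T_ant = 0.85500 * 169.67 + (1 - 0.85500) * 211.03 = 175.7 K

175.7 K


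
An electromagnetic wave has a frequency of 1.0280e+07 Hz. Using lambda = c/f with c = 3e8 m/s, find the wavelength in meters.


lambda = c / f = 3.0000e+08 / 1.0280e+07 = 29.18 m

29.18 m


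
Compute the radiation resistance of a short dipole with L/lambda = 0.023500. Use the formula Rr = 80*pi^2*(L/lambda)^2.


Rr = 80 * pi^2 * (0.023500)^2 = 80 * 9.869604 * 5.522500e-04 = 0.4360 ohm

0.4360 ohm


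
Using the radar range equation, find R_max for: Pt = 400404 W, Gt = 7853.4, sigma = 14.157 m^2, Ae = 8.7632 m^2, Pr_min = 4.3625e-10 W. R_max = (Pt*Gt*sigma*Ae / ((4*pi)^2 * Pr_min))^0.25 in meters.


R^4 = 400404*7853.4*14.157*8.7632 / ((4*pi)^2 * 4.3625e-10) = 5.662848e+18
R_max = 5.662848e+18^0.25 = 48782 m

48782 m


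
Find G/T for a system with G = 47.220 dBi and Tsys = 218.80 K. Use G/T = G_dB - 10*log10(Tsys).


G/T = 47.220 - 10*log10(218.80) = 47.220 - 23.40047 = 23.82 dB/K

23.82 dB/K


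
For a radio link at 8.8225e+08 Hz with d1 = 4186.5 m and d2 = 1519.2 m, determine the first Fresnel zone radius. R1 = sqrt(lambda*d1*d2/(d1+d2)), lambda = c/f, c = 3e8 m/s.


lambda = c / f = 3.0000e+08 / 8.8225e+08 = 0.3400397 m
R1 = sqrt(0.3400397 * 4186.5 * 1519.2 / (4186.5 + 1519.2)) = 19.47 m

19.47 m


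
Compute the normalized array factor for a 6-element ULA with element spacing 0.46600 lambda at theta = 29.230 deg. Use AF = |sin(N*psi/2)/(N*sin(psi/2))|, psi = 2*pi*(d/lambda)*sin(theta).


psi = 2*pi*0.46600*sin(29.230 deg) = 1.429774 rad
AF = |sin(6*1.429774/2) / (6*sin(1.429774/2))| = 0.2318

0.2318


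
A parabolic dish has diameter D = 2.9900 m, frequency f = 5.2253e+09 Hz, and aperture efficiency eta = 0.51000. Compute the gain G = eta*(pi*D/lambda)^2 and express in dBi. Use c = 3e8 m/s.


lambda = c / f = 3.0000e+08 / 5.2253e+09 = 0.05741297 m
G_linear = 0.51000 * (pi * 2.9900 / 0.05741297)^2 = 13651.87
G_dBi = 10 * log10(13651.87) = 41.35 dBi

41.35 dBi


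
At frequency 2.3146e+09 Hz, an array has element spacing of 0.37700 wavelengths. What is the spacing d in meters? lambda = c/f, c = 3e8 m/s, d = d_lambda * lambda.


lambda = c / f = 3.0000e+08 / 2.3146e+09 = 0.1296120 m
d = 0.37700 * 0.1296120 = 0.04886 m

0.04886 m


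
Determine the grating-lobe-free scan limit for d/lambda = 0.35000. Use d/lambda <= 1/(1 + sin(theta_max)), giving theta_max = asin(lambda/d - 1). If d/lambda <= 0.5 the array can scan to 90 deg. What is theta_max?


lambda/d - 1 = 1/0.35000 - 1 = 1.857143 >= 1
d/lambda <= 0.5, so the array can scan to endfire without grating lobes: theta_max = 90 deg

90 deg


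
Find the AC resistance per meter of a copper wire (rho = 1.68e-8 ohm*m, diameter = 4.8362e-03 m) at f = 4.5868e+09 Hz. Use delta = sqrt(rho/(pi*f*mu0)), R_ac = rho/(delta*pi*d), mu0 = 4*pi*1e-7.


delta = sqrt(1.68e-8 / (pi * 4.5868e+09 * 4*pi*1e-7)) = 9.632075e-07 m
R_ac = 1.68e-8 / (9.632075e-07 * pi * 4.8362e-03) = 1.148 ohm/m

1.148 ohm/m


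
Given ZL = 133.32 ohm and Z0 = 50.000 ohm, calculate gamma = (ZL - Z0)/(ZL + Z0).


gamma = (133.32 - 50.000) / (133.32 + 50.000) = 0.4545

0.4545


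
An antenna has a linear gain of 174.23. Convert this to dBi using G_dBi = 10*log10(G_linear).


G_dBi = 10 * log10(174.23) = 22.41 dBi

22.41 dBi


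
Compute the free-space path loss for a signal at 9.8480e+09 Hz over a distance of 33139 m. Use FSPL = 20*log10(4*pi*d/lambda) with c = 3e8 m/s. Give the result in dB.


lambda = c / f = 3.0000e+08 / 9.8480e+09 = 0.03046304 m
FSPL = 20 * log10(4*pi*33139/0.03046304) = 142.7 dB

142.7 dB


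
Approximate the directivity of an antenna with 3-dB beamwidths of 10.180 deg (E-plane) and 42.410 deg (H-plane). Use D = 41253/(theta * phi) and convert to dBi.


D_linear = 41253 / (10.180 * 42.410) = 95.55194
D_dBi = 10 * log10(95.55194) = 19.80 dBi

19.80 dBi


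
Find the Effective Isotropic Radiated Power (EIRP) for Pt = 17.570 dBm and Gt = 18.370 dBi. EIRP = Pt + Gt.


EIRP = Pt + Gt = 17.570 + 18.370 = 35.94 dBm

35.94 dBm


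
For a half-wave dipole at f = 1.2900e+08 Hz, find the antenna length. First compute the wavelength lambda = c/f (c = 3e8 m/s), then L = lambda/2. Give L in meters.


lambda = c / f = 3.0000e+08 / 1.2900e+08 = 2.325581 m
L = lambda / 2 = 2.325581 / 2 = 1.163 m

1.163 m


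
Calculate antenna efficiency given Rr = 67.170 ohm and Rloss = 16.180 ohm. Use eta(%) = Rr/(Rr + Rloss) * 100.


eta = 67.170 / (67.170 + 16.180) * 100 = 80.59%

80.59%


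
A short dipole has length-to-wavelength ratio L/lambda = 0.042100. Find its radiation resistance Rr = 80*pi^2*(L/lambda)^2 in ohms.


Rr = 80 * pi^2 * (0.042100)^2 = 80 * 9.869604 * 1.772410e-03 = 1.399 ohm

1.399 ohm


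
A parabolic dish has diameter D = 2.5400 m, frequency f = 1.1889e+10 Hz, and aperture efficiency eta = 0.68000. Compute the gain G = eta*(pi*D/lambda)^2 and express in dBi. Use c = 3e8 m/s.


lambda = c / f = 3.0000e+08 / 1.1889e+10 = 0.02523341 m
G_linear = 0.68000 * (pi * 2.5400 / 0.02523341)^2 = 68002.39
G_dBi = 10 * log10(68002.39) = 48.33 dBi

48.33 dBi


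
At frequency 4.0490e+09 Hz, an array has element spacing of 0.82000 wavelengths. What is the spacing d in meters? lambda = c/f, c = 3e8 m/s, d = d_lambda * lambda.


lambda = c / f = 3.0000e+08 / 4.0490e+09 = 0.07409237 m
d = 0.82000 * 0.07409237 = 0.06076 m

0.06076 m


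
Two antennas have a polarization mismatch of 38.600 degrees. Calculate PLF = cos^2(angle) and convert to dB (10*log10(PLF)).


PLF_linear = cos^2(38.600 deg) = 0.6107742
PLF_dB = 10 * log10(0.6107742) = -2.141 dB

-2.141 dB


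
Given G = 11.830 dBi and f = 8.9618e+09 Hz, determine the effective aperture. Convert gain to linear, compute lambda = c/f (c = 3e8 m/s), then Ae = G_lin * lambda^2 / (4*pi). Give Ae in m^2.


lambda = c / f = 3.0000e+08 / 8.9618e+09 = 0.03347542 m
G_linear = 10^(11.830/10) = 15.24053
Ae = G_linear * lambda^2 / (4*pi) = 15.24053 * 0.03347542^2 / (4*pi) = 1.359e-03 m^2

1.359e-03 m^2


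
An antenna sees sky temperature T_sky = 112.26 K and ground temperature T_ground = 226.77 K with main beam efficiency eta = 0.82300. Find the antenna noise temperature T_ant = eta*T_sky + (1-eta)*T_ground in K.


T_ant = 0.82300 * 112.26 + (1 - 0.82300) * 226.77 = 132.5 K

132.5 K


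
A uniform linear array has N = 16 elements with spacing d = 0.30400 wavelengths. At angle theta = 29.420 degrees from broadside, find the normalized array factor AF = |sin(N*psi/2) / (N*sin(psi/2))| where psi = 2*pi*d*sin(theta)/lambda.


psi = 2*pi*0.30400*sin(29.420 deg) = 0.9382504 rad
AF = |sin(16*0.9382504/2) / (16*sin(0.9382504/2))| = 0.1300

0.1300


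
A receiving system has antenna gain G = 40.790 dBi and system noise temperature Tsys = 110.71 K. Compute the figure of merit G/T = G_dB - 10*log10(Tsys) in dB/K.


G/T = 40.790 - 10*log10(110.71) = 40.790 - 20.44187 = 20.35 dB/K

20.35 dB/K


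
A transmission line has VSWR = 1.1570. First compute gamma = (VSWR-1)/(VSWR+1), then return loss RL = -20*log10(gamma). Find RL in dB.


gamma = (1.1570 - 1) / (1.1570 + 1) = 0.07278628
RL = -20 * log10(0.07278628) = 22.76 dB

22.76 dB


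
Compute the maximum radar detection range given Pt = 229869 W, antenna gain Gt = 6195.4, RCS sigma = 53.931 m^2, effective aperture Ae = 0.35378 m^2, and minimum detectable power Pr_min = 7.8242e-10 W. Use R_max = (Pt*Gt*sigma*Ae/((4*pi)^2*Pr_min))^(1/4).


R^4 = 229869*6195.4*53.931*0.35378 / ((4*pi)^2 * 7.8242e-10) = 2.199185e+17
R_max = 2.199185e+17^0.25 = 21655 m

21655 m


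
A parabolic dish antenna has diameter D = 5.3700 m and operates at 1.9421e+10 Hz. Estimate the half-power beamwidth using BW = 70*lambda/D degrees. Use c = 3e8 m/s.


lambda = c / f = 3.0000e+08 / 1.9421e+10 = 0.01544720 m
BW = 70 * 0.01544720 / 5.3700 = 0.2014 deg

0.2014 deg


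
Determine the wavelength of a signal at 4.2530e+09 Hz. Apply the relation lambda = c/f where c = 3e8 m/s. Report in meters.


lambda = c / f = 3.0000e+08 / 4.2530e+09 = 0.07054 m

0.07054 m


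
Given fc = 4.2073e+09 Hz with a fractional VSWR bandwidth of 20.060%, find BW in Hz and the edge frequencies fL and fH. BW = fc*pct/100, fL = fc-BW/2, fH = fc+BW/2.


BW = 4.2073e+09 * 20.060/100 = 8.439844e+08 Hz
fL = 4.2073e+09 - 8.439844e+08/2 = 3.785e+09 Hz
fH = 4.2073e+09 + 8.439844e+08/2 = 4.629e+09 Hz

BW=8.440e+08 Hz, fL=3.785e+09 Hz, fH=4.629e+09 Hz


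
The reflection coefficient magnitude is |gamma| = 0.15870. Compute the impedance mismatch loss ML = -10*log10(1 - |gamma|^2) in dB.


ML = -10 * log10(1 - 0.15870^2) = -10 * log10(0.97481431) = 0.1108 dB

0.1108 dB


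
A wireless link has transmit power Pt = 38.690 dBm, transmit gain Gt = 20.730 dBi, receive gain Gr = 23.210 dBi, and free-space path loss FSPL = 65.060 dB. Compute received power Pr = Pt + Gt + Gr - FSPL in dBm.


Pr = 38.690 + 20.730 + 23.210 - 65.060 = 17.57 dBm

17.57 dBm


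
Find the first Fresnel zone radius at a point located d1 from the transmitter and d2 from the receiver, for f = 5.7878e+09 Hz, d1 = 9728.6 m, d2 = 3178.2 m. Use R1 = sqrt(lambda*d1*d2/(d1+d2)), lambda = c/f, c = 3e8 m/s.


lambda = c / f = 3.0000e+08 / 5.7878e+09 = 0.05183317 m
R1 = sqrt(0.05183317 * 9728.6 * 3178.2 / (9728.6 + 3178.2)) = 11.14 m

11.14 m


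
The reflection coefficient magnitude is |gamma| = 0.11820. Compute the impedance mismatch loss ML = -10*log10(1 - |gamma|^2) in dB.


ML = -10 * log10(1 - 0.11820^2) = -10 * log10(0.98602876) = 0.06110 dB

0.06110 dB


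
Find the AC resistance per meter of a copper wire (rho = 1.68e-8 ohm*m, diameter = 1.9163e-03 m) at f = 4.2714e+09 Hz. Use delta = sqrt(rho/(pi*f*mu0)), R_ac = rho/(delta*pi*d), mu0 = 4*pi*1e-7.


delta = sqrt(1.68e-8 / (pi * 4.2714e+09 * 4*pi*1e-7)) = 9.981358e-07 m
R_ac = 1.68e-8 / (9.981358e-07 * pi * 1.9163e-03) = 2.796 ohm/m

2.796 ohm/m


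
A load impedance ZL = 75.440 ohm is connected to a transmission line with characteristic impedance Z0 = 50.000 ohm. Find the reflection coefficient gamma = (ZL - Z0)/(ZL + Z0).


gamma = (75.440 - 50.000) / (75.440 + 50.000) = 0.2028

0.2028


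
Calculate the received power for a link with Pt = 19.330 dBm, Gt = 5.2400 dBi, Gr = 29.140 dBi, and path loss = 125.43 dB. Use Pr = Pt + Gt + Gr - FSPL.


Pr = 19.330 + 5.2400 + 29.140 - 125.43 = -71.72 dBm

-71.72 dBm


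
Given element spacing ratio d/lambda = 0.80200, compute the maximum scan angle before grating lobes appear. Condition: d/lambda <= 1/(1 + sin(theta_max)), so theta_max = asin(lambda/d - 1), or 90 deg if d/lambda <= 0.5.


lambda/d - 1 = 1/0.80200 - 1 = 0.2468828
theta_max = asin(0.2468828) = 14.29 deg

14.29 deg


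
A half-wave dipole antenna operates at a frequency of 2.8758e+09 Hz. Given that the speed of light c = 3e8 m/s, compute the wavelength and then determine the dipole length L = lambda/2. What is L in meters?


lambda = c / f = 3.0000e+08 / 2.8758e+09 = 0.1043188 m
L = lambda / 2 = 0.1043188 / 2 = 0.05216 m

0.05216 m


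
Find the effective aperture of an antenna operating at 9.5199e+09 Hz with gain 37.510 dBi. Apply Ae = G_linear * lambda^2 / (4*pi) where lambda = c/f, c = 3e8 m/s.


lambda = c / f = 3.0000e+08 / 9.5199e+09 = 0.03151294 m
G_linear = 10^(37.510/10) = 5636.377
Ae = G_linear * lambda^2 / (4*pi) = 5636.377 * 0.03151294^2 / (4*pi) = 0.4454 m^2

0.4454 m^2


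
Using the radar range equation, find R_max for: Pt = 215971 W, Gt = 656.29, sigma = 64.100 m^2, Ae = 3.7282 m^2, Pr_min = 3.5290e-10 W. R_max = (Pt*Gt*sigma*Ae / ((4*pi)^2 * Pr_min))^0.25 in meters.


R^4 = 215971*656.29*64.100*3.7282 / ((4*pi)^2 * 3.5290e-10) = 6.078229e+17
R_max = 6.078229e+17^0.25 = 27922 m

27922 m


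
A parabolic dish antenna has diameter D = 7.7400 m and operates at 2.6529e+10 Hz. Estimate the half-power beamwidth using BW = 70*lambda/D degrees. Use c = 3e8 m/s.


lambda = c / f = 3.0000e+08 / 2.6529e+10 = 0.01130838 m
BW = 70 * 0.01130838 / 7.7400 = 0.1023 deg

0.1023 deg


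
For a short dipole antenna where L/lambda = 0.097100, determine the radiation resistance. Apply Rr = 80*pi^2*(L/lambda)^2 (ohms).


Rr = 80 * pi^2 * (0.097100)^2 = 80 * 9.869604 * 9.428410e-03 = 7.444 ohm

7.444 ohm


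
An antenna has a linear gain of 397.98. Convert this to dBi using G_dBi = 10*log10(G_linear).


G_dBi = 10 * log10(397.98) = 26.00 dBi

26.00 dBi


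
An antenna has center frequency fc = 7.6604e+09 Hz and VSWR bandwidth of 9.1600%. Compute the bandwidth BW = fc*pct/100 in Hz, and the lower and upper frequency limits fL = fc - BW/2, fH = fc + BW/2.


BW = 7.6604e+09 * 9.1600/100 = 7.016926e+08 Hz
fL = 7.6604e+09 - 7.016926e+08/2 = 7.310e+09 Hz
fH = 7.6604e+09 + 7.016926e+08/2 = 8.011e+09 Hz

BW=7.017e+08 Hz, fL=7.310e+09 Hz, fH=8.011e+09 Hz


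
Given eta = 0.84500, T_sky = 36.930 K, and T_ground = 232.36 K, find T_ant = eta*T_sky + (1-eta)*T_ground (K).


T_ant = 0.84500 * 36.930 + (1 - 0.84500) * 232.36 = 67.22 K

67.22 K


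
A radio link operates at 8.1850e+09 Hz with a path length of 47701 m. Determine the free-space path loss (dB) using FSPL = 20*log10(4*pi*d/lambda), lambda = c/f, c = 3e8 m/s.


lambda = c / f = 3.0000e+08 / 8.1850e+09 = 0.03665241 m
FSPL = 20 * log10(4*pi*47701/0.03665241) = 144.3 dB

144.3 dB


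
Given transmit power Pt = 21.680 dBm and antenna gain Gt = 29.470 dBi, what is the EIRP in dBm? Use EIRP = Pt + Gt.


EIRP = Pt + Gt = 21.680 + 29.470 = 51.15 dBm

51.15 dBm


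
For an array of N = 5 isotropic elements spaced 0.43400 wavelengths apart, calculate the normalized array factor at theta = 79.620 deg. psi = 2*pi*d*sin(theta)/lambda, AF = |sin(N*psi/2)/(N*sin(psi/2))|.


psi = 2*pi*0.43400*sin(79.620 deg) = 2.682275 rad
AF = |sin(5*2.682275/2) / (5*sin(2.682275/2))| = 0.08422

0.08422


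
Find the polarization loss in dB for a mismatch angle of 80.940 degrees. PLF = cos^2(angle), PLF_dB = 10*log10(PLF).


PLF_linear = cos^2(80.940 deg) = 0.02479639
PLF_dB = 10 * log10(0.02479639) = -16.06 dB

-16.06 dB


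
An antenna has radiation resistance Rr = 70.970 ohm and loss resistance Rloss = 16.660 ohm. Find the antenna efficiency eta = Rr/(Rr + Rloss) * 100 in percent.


eta = 70.970 / (70.970 + 16.660) * 100 = 80.99%

80.99%


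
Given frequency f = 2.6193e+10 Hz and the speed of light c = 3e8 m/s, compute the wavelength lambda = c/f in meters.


lambda = c / f = 3.0000e+08 / 2.6193e+10 = 0.01145 m

0.01145 m


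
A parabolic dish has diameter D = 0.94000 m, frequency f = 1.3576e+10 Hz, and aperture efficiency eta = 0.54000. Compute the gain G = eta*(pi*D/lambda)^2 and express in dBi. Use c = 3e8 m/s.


lambda = c / f = 3.0000e+08 / 1.3576e+10 = 0.02209782 m
G_linear = 0.54000 * (pi * 0.94000 / 0.02209782)^2 = 9643.848
G_dBi = 10 * log10(9643.848) = 39.84 dBi

39.84 dBi


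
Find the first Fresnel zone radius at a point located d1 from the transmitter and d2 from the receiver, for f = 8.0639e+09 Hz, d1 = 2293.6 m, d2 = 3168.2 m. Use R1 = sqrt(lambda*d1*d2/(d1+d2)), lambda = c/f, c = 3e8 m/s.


lambda = c / f = 3.0000e+08 / 8.0639e+09 = 0.03720284 m
R1 = sqrt(0.03720284 * 2293.6 * 3168.2 / (2293.6 + 3168.2)) = 7.035 m

7.035 m


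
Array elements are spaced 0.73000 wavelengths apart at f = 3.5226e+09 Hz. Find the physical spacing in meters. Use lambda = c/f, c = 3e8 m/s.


lambda = c / f = 3.0000e+08 / 3.5226e+09 = 0.08516437 m
d = 0.73000 * 0.08516437 = 0.06217 m

0.06217 m


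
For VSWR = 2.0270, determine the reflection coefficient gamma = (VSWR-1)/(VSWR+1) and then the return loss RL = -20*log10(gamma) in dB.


gamma = (2.0270 - 1) / (2.0270 + 1) = 0.3392798
RL = -20 * log10(0.3392798) = 9.389 dB

9.389 dB


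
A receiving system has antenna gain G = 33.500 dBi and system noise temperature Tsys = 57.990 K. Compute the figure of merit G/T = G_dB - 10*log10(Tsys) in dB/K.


G/T = 33.500 - 10*log10(57.990) = 33.500 - 17.63353 = 15.87 dB/K

15.87 dB/K


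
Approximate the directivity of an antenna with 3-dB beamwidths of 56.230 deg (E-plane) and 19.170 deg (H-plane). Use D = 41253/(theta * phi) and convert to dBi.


D_linear = 41253 / (56.230 * 19.170) = 38.27061
D_dBi = 10 * log10(38.27061) = 15.83 dBi

15.83 dBi


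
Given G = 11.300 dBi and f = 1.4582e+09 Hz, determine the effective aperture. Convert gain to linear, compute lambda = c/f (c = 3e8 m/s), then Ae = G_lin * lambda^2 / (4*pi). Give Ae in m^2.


lambda = c / f = 3.0000e+08 / 1.4582e+09 = 0.2057331 m
G_linear = 10^(11.300/10) = 13.48963
Ae = G_linear * lambda^2 / (4*pi) = 13.48963 * 0.2057331^2 / (4*pi) = 0.04544 m^2

0.04544 m^2


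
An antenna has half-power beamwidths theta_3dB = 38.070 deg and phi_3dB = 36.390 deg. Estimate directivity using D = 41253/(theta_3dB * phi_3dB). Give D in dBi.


D_linear = 41253 / (38.070 * 36.390) = 29.77766
D_dBi = 10 * log10(29.77766) = 14.74 dBi

14.74 dBi


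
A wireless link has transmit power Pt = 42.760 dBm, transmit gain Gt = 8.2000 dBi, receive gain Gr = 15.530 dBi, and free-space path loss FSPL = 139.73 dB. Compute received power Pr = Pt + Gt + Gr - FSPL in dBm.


Pr = 42.760 + 8.2000 + 15.530 - 139.73 = -73.24 dBm

-73.24 dBm


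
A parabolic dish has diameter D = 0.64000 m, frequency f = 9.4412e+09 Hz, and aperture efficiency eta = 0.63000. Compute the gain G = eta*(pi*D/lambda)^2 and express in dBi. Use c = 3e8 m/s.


lambda = c / f = 3.0000e+08 / 9.4412e+09 = 0.03177562 m
G_linear = 0.63000 * (pi * 0.64000 / 0.03177562)^2 = 2522.390
G_dBi = 10 * log10(2522.390) = 34.02 dBi

34.02 dBi


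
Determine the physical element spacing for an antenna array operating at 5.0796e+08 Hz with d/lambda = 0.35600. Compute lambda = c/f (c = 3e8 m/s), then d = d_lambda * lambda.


lambda = c / f = 3.0000e+08 / 5.0796e+08 = 0.5905977 m
d = 0.35600 * 0.5905977 = 0.2103 m

0.2103 m


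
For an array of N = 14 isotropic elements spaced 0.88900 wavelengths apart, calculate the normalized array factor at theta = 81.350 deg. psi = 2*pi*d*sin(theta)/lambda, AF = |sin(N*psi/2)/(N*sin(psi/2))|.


psi = 2*pi*0.88900*sin(81.350 deg) = 5.522217 rad
AF = |sin(14*5.522217/2) / (14*sin(5.522217/2))| = 0.1572

0.1572


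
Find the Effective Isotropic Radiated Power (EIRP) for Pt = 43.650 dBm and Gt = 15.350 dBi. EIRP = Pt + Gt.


EIRP = Pt + Gt = 43.650 + 15.350 = 59.00 dBm

59.00 dBm


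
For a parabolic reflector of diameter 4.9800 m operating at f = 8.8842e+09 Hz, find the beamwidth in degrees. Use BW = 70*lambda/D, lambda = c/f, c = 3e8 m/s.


lambda = c / f = 3.0000e+08 / 8.8842e+09 = 0.03376781 m
BW = 70 * 0.03376781 / 4.9800 = 0.4746 deg

0.4746 deg


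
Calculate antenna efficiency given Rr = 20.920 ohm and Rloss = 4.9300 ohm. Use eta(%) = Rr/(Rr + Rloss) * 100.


eta = 20.920 / (20.920 + 4.9300) * 100 = 80.93%

80.93%


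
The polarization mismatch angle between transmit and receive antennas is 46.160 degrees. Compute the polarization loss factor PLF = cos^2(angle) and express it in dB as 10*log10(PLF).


PLF_linear = cos^2(46.160 deg) = 0.4797597
PLF_dB = 10 * log10(0.4797597) = -3.190 dB

-3.190 dB


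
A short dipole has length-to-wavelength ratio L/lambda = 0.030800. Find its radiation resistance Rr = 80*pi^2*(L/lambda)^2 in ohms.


Rr = 80 * pi^2 * (0.030800)^2 = 80 * 9.869604 * 9.486400e-04 = 0.7490 ohm

0.7490 ohm


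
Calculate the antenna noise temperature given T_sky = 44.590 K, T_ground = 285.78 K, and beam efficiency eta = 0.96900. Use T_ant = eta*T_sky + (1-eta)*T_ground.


T_ant = 0.96900 * 44.590 + (1 - 0.96900) * 285.78 = 52.07 K

52.07 K


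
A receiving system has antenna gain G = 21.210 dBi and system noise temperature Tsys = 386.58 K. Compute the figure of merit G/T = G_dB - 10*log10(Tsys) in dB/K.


G/T = 21.210 - 10*log10(386.58) = 21.210 - 25.87239 = -4.662 dB/K

-4.662 dB/K


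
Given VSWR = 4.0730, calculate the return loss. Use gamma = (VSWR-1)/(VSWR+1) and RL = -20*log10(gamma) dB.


gamma = (4.0730 - 1) / (4.0730 + 1) = 0.6057560
RL = -20 * log10(0.6057560) = 4.354 dB

4.354 dB


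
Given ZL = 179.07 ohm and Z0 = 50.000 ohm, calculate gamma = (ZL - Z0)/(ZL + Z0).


gamma = (179.07 - 50.000) / (179.07 + 50.000) = 0.5635

0.5635


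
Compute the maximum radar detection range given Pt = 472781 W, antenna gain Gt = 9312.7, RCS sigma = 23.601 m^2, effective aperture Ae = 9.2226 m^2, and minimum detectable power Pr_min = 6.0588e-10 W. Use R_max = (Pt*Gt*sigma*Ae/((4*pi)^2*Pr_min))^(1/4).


R^4 = 472781*9312.7*23.601*9.2226 / ((4*pi)^2 * 6.0588e-10) = 1.001643e+19
R_max = 1.001643e+19^0.25 = 56257 m

56257 m


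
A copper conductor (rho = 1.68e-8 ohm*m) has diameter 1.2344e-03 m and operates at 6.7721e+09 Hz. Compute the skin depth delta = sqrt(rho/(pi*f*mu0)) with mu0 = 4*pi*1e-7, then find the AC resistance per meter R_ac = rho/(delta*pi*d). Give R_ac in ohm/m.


delta = sqrt(1.68e-8 / (pi * 6.7721e+09 * 4*pi*1e-7)) = 7.927077e-07 m
R_ac = 1.68e-8 / (7.927077e-07 * pi * 1.2344e-03) = 5.465 ohm/m

5.465 ohm/m


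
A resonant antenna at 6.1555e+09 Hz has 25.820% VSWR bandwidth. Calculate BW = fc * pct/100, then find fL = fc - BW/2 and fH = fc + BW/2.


BW = 6.1555e+09 * 25.820/100 = 1.589350e+09 Hz
fL = 6.1555e+09 - 1.589350e+09/2 = 5.361e+09 Hz
fH = 6.1555e+09 + 1.589350e+09/2 = 6.950e+09 Hz

BW=1.589e+09 Hz, fL=5.361e+09 Hz, fH=6.950e+09 Hz


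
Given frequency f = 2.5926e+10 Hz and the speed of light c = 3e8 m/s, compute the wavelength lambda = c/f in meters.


lambda = c / f = 3.0000e+08 / 2.5926e+10 = 0.01157 m

0.01157 m


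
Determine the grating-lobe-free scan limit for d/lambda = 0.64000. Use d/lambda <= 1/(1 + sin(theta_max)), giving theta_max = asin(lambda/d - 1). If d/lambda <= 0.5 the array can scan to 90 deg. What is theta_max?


lambda/d - 1 = 1/0.64000 - 1 = 0.5625000
theta_max = asin(0.5625000) = 34.23 deg

34.23 deg


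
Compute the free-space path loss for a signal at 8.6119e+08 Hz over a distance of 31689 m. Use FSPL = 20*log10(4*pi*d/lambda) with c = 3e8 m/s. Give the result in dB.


lambda = c / f = 3.0000e+08 / 8.6119e+08 = 0.3483552 m
FSPL = 20 * log10(4*pi*31689/0.3483552) = 121.2 dB

121.2 dB


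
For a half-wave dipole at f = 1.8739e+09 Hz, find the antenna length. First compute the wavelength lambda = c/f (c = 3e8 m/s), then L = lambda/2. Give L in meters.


lambda = c / f = 3.0000e+08 / 1.8739e+09 = 0.1600939 m
L = lambda / 2 = 0.1600939 / 2 = 0.08005 m

0.08005 m


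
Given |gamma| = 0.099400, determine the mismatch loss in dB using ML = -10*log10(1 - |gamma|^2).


ML = -10 * log10(1 - 0.099400^2) = -10 * log10(0.99011964) = 0.04312 dB

0.04312 dB


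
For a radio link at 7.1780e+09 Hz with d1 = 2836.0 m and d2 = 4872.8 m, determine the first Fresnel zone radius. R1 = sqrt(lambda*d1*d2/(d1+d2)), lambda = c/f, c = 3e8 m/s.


lambda = c / f = 3.0000e+08 / 7.1780e+09 = 0.04179437 m
R1 = sqrt(0.04179437 * 2836.0 * 4872.8 / (2836.0 + 4872.8)) = 8.656 m

8.656 m


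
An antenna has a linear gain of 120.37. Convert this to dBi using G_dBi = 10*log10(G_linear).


G_dBi = 10 * log10(120.37) = 20.81 dBi

20.81 dBi


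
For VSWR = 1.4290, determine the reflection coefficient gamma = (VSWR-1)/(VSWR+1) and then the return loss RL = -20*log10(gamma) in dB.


gamma = (1.4290 - 1) / (1.4290 + 1) = 0.1766159
RL = -20 * log10(0.1766159) = 15.06 dB

15.06 dB


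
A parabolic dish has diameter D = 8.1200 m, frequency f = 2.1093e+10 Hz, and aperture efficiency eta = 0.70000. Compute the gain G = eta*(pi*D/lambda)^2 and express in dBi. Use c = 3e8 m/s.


lambda = c / f = 3.0000e+08 / 2.1093e+10 = 0.01422273 m
G_linear = 0.70000 * (pi * 8.1200 / 0.01422273)^2 = 2.251873e+06
G_dBi = 10 * log10(2.251873e+06) = 63.53 dBi

63.53 dBi


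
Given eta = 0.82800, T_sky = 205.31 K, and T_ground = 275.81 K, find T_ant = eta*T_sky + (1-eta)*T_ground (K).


T_ant = 0.82800 * 205.31 + (1 - 0.82800) * 275.81 = 217.4 K

217.4 K


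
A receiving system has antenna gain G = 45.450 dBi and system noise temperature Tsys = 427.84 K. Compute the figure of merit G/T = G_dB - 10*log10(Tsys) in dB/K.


G/T = 45.450 - 10*log10(427.84) = 45.450 - 26.31281 = 19.14 dB/K

19.14 dB/K


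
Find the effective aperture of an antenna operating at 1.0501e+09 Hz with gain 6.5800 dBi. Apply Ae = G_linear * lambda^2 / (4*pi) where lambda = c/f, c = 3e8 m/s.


lambda = c / f = 3.0000e+08 / 1.0501e+09 = 0.2856871 m
G_linear = 10^(6.5800/10) = 4.549881
Ae = G_linear * lambda^2 / (4*pi) = 4.549881 * 0.2856871^2 / (4*pi) = 0.02955 m^2

0.02955 m^2


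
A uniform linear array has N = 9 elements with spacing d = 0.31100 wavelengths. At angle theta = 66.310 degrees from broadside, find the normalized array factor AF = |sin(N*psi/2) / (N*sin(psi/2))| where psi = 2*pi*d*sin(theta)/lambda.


psi = 2*pi*0.31100*sin(66.310 deg) = 1.789406 rad
AF = |sin(9*1.789406/2) / (9*sin(1.789406/2))| = 0.1397

0.1397


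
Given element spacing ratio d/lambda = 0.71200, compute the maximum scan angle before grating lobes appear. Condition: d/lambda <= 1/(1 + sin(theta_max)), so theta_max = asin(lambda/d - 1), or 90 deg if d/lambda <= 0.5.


lambda/d - 1 = 1/0.71200 - 1 = 0.4044944
theta_max = asin(0.4044944) = 23.86 deg

23.86 deg


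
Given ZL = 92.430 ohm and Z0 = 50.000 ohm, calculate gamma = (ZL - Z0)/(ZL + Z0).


gamma = (92.430 - 50.000) / (92.430 + 50.000) = 0.2979

0.2979


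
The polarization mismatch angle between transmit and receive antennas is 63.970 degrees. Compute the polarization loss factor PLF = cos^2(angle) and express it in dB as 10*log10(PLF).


PLF_linear = cos^2(63.970 deg) = 0.1925820
PLF_dB = 10 * log10(0.1925820) = -7.154 dB

-7.154 dB


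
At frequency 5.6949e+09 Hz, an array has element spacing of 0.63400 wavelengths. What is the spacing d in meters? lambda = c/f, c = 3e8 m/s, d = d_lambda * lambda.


lambda = c / f = 3.0000e+08 / 5.6949e+09 = 0.05267871 m
d = 0.63400 * 0.05267871 = 0.03340 m

0.03340 m


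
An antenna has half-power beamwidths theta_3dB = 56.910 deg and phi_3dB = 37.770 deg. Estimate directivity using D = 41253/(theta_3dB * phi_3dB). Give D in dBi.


D_linear = 41253 / (56.910 * 37.770) = 19.19199
D_dBi = 10 * log10(19.19199) = 12.83 dBi

12.83 dBi


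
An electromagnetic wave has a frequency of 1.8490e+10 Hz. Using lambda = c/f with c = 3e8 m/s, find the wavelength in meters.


lambda = c / f = 3.0000e+08 / 1.8490e+10 = 0.01622 m

0.01622 m


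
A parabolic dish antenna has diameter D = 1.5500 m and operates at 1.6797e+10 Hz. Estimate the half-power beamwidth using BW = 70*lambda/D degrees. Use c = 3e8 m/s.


lambda = c / f = 3.0000e+08 / 1.6797e+10 = 0.01786033 m
BW = 70 * 0.01786033 / 1.5500 = 0.8066 deg

0.8066 deg


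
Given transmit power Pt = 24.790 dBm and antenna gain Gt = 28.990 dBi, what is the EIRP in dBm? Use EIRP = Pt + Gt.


EIRP = Pt + Gt = 24.790 + 28.990 = 53.78 dBm

53.78 dBm


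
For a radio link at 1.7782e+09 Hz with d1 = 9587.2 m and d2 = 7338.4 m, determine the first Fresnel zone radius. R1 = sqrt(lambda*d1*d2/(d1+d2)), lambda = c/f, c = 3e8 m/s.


lambda = c / f = 3.0000e+08 / 1.7782e+09 = 0.1687099 m
R1 = sqrt(0.1687099 * 9587.2 * 7338.4 / (9587.2 + 7338.4)) = 26.48 m

26.48 m


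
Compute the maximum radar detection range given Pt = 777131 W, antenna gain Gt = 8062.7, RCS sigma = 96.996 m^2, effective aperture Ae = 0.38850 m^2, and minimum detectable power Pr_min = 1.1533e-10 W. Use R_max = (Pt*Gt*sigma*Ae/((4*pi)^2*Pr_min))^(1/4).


R^4 = 777131*8062.7*96.996*0.38850 / ((4*pi)^2 * 1.1533e-10) = 1.296455e+19
R_max = 1.296455e+19^0.25 = 60005 m

60005 m


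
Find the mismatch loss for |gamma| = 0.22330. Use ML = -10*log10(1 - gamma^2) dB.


ML = -10 * log10(1 - 0.22330^2) = -10 * log10(0.95013711) = 0.2221 dB

0.2221 dB


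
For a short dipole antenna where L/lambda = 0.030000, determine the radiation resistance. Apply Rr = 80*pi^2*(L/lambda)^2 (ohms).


Rr = 80 * pi^2 * (0.030000)^2 = 80 * 9.869604 * 9.000000e-04 = 0.7106 ohm

0.7106 ohm


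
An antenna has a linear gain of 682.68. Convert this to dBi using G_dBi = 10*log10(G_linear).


G_dBi = 10 * log10(682.68) = 28.34 dBi

28.34 dBi


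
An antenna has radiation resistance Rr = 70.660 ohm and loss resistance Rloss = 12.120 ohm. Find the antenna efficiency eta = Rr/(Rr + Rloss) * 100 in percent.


eta = 70.660 / (70.660 + 12.120) * 100 = 85.36%

85.36%


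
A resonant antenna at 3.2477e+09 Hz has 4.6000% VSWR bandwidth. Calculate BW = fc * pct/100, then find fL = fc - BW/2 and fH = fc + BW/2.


BW = 3.2477e+09 * 4.6000/100 = 1.493942e+08 Hz
fL = 3.2477e+09 - 1.493942e+08/2 = 3.173e+09 Hz
fH = 3.2477e+09 + 1.493942e+08/2 = 3.322e+09 Hz

BW=1.494e+08 Hz, fL=3.173e+09 Hz, fH=3.322e+09 Hz


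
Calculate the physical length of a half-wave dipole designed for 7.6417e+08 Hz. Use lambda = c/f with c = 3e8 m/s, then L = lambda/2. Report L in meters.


lambda = c / f = 3.0000e+08 / 7.6417e+08 = 0.3925828 m
L = lambda / 2 = 0.3925828 / 2 = 0.1963 m

0.1963 m


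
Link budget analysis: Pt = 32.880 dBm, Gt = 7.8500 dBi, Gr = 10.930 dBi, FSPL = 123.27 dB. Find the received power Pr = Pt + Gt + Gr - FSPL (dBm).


Pr = 32.880 + 7.8500 + 10.930 - 123.27 = -71.61 dBm

-71.61 dBm


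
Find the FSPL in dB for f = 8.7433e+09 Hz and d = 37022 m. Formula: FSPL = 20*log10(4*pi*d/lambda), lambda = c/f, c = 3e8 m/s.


lambda = c / f = 3.0000e+08 / 8.7433e+09 = 0.03431199 m
FSPL = 20 * log10(4*pi*37022/0.03431199) = 142.6 dB

142.6 dB


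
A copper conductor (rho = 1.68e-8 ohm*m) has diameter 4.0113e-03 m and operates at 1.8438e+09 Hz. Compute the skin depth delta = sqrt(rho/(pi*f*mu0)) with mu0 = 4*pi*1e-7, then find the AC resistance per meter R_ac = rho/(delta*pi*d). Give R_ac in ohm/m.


delta = sqrt(1.68e-8 / (pi * 1.8438e+09 * 4*pi*1e-7)) = 1.519210e-06 m
R_ac = 1.68e-8 / (1.519210e-06 * pi * 4.0113e-03) = 0.8775 ohm/m

0.8775 ohm/m


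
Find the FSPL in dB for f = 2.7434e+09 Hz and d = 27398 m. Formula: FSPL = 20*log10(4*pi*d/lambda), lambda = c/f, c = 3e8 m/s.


lambda = c / f = 3.0000e+08 / 2.7434e+09 = 0.1093534 m
FSPL = 20 * log10(4*pi*27398/0.1093534) = 130.0 dB

130.0 dB


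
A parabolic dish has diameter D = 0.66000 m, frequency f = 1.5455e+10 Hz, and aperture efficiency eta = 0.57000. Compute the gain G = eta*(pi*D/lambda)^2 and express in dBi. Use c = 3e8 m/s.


lambda = c / f = 3.0000e+08 / 1.5455e+10 = 0.01941119 m
G_linear = 0.57000 * (pi * 0.66000 / 0.01941119)^2 = 6503.665
G_dBi = 10 * log10(6503.665) = 38.13 dBi

38.13 dBi


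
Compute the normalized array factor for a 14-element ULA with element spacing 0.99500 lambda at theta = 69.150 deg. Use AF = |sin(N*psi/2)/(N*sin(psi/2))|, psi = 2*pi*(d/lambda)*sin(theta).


psi = 2*pi*0.99500*sin(69.150 deg) = 5.842375 rad
AF = |sin(14*5.842375/2) / (14*sin(5.842375/2))| = 0.01826

0.01826


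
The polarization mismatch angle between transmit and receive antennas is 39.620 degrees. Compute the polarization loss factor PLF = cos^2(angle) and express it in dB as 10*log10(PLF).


PLF_linear = cos^2(39.620 deg) = 0.5933478
PLF_dB = 10 * log10(0.5933478) = -2.267 dB

-2.267 dB


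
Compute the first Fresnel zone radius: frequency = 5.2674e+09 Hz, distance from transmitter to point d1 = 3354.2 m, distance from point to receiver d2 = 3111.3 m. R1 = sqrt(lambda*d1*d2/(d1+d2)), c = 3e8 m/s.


lambda = c / f = 3.0000e+08 / 5.2674e+09 = 0.05695409 m
R1 = sqrt(0.05695409 * 3354.2 * 3111.3 / (3354.2 + 3111.3)) = 9.588 m

9.588 m


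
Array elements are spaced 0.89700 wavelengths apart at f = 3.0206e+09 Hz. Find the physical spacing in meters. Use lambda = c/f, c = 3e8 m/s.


lambda = c / f = 3.0000e+08 / 3.0206e+09 = 0.09931802 m
d = 0.89700 * 0.09931802 = 0.08909 m

0.08909 m


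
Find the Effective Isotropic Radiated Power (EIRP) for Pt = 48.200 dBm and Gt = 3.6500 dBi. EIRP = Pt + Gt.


EIRP = Pt + Gt = 48.200 + 3.6500 = 51.85 dBm

51.85 dBm


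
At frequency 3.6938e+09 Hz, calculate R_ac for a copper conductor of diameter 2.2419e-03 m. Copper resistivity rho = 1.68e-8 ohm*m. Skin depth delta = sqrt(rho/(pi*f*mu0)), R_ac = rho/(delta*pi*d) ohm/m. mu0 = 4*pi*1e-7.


delta = sqrt(1.68e-8 / (pi * 3.6938e+09 * 4*pi*1e-7)) = 1.073342e-06 m
R_ac = 1.68e-8 / (1.073342e-06 * pi * 2.2419e-03) = 2.222 ohm/m

2.222 ohm/m


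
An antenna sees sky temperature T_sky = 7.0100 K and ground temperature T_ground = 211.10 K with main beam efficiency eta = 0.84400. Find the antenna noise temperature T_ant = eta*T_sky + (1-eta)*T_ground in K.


T_ant = 0.84400 * 7.0100 + (1 - 0.84400) * 211.10 = 38.85 K

38.85 K


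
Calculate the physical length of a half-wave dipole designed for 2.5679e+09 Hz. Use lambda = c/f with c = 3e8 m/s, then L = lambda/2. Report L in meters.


lambda = c / f = 3.0000e+08 / 2.5679e+09 = 0.1168270 m
L = lambda / 2 = 0.1168270 / 2 = 0.05841 m

0.05841 m


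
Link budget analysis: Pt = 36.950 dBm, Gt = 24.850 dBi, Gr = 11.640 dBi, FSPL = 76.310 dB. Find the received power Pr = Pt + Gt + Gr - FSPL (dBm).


Pr = 36.950 + 24.850 + 11.640 - 76.310 = -2.87 dBm

-2.87 dBm


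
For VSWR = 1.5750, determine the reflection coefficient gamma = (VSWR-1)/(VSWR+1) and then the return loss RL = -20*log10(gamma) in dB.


gamma = (1.5750 - 1) / (1.5750 + 1) = 0.2233010
RL = -20 * log10(0.2233010) = 13.02 dB

13.02 dB


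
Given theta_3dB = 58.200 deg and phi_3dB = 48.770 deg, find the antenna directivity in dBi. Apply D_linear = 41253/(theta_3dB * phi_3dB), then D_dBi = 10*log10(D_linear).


D_linear = 41253 / (58.200 * 48.770) = 14.53382
D_dBi = 10 * log10(14.53382) = 11.62 dBi

11.62 dBi


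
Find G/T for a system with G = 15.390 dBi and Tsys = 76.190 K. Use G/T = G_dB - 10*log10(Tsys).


G/T = 15.390 - 10*log10(76.190) = 15.390 - 18.81898 = -3.429 dB/K

-3.429 dB/K


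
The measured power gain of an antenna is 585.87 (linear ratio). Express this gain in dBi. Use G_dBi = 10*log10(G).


G_dBi = 10 * log10(585.87) = 27.68 dBi

27.68 dBi


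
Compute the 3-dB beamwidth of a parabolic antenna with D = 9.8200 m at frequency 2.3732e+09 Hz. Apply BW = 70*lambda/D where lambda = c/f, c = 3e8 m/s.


lambda = c / f = 3.0000e+08 / 2.3732e+09 = 0.1264116 m
BW = 70 * 0.1264116 / 9.8200 = 0.9011 deg

0.9011 deg


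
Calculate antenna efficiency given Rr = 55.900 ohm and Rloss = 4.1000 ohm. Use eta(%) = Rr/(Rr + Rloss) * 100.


eta = 55.900 / (55.900 + 4.1000) * 100 = 93.17%

93.17%


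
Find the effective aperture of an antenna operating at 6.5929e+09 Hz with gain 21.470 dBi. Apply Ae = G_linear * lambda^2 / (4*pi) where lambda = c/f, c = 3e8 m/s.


lambda = c / f = 3.0000e+08 / 6.5929e+09 = 0.04550350 m
G_linear = 10^(21.470/10) = 140.2814
Ae = G_linear * lambda^2 / (4*pi) = 140.2814 * 0.04550350^2 / (4*pi) = 0.02311 m^2

0.02311 m^2


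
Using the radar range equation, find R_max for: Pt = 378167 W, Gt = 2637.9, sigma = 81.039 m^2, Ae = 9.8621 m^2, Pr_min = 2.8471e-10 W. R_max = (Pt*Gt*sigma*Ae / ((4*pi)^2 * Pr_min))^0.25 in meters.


R^4 = 378167*2637.9*81.039*9.8621 / ((4*pi)^2 * 2.8471e-10) = 1.773303e+19
R_max = 1.773303e+19^0.25 = 64893 m

64893 m


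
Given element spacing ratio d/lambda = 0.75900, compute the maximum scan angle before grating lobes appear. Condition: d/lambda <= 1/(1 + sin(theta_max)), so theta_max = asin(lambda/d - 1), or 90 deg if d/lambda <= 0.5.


lambda/d - 1 = 1/0.75900 - 1 = 0.3175231
theta_max = asin(0.3175231) = 18.51 deg

18.51 deg


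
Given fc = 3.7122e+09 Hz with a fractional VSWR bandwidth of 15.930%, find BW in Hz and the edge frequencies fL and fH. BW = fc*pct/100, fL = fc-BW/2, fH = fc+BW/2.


BW = 3.7122e+09 * 15.930/100 = 5.913535e+08 Hz
fL = 3.7122e+09 - 5.913535e+08/2 = 3.417e+09 Hz
fH = 3.7122e+09 + 5.913535e+08/2 = 4.008e+09 Hz

BW=5.914e+08 Hz, fL=3.417e+09 Hz, fH=4.008e+09 Hz


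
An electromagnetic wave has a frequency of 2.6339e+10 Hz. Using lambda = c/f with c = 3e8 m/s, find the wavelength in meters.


lambda = c / f = 3.0000e+08 / 2.6339e+10 = 0.01139 m

0.01139 m


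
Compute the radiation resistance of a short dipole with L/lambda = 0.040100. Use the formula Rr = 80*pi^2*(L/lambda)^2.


Rr = 80 * pi^2 * (0.040100)^2 = 80 * 9.869604 * 1.608010e-03 = 1.270 ohm

1.270 ohm


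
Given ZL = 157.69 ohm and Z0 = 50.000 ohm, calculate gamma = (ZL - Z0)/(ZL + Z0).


gamma = (157.69 - 50.000) / (157.69 + 50.000) = 0.5185

0.5185


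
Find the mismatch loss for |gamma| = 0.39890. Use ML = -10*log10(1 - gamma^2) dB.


ML = -10 * log10(1 - 0.39890^2) = -10 * log10(0.84087879) = 0.7527 dB

0.7527 dB


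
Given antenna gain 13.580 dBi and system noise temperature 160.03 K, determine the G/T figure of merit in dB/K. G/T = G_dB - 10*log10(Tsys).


G/T = 13.580 - 10*log10(160.03) = 13.580 - 22.04201 = -8.462 dB/K

-8.462 dB/K


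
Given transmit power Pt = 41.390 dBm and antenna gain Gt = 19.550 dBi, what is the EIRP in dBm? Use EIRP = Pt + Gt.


EIRP = Pt + Gt = 41.390 + 19.550 = 60.94 dBm

60.94 dBm


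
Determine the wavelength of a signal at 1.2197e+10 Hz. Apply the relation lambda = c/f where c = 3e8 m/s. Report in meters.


lambda = c / f = 3.0000e+08 / 1.2197e+10 = 0.02460 m

0.02460 m


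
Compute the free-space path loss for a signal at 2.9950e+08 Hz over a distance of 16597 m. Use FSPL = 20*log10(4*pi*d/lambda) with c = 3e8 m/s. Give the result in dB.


lambda = c / f = 3.0000e+08 / 2.9950e+08 = 1.001669 m
FSPL = 20 * log10(4*pi*16597/1.001669) = 106.4 dB

106.4 dB


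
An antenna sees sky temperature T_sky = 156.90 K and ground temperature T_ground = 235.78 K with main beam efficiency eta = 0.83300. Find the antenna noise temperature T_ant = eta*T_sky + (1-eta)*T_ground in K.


T_ant = 0.83300 * 156.90 + (1 - 0.83300) * 235.78 = 170.1 K

170.1 K


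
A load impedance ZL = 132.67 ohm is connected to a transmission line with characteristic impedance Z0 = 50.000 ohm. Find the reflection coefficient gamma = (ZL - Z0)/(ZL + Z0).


gamma = (132.67 - 50.000) / (132.67 + 50.000) = 0.4526

0.4526


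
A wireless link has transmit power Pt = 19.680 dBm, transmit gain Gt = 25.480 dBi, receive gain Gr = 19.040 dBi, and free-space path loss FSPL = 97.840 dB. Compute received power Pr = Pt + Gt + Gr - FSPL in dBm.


Pr = 19.680 + 25.480 + 19.040 - 97.840 = -33.64 dBm

-33.64 dBm
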